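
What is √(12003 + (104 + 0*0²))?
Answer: √12107 ≈ 110.03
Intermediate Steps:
√(12003 + (104 + 0*0²)) = √(12003 + (104 + 0*0)) = √(12003 + (104 + 0)) = √(12003 + 104) = √12107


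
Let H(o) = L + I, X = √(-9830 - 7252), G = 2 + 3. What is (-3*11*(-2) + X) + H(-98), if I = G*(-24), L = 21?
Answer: -33 + 3*I*√1898 ≈ -33.0 + 130.7*I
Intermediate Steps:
G = 5
I = -120 (I = 5*(-24) = -120)
X = 3*I*√1898 (X = √(-17082) = 3*I*√1898 ≈ 130.7*I)
H(o) = -99 (H(o) = 21 - 120 = -99)
(-3*11*(-2) + X) + H(-98) = (-3*11*(-2) + 3*I*√1898) - 99 = (-33*(-2) + 3*I*√1898) - 99 = (66 + 3*I*√1898) - 99 = -33 + 3*I*√1898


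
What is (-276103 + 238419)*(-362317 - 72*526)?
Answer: 15080722276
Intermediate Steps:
(-276103 + 238419)*(-362317 - 72*526) = -37684*(-362317 - 37872) = -37684*(-400189) = 15080722276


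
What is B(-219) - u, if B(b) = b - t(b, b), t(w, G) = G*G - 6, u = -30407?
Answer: -17767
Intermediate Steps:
t(w, G) = -6 + G**2 (t(w, G) = G**2 - 6 = -6 + G**2)
B(b) = 6 + b - b**2 (B(b) = b - (-6 + b**2) = b + (6 - b**2) = 6 + b - b**2)
B(-219) - u = (6 - 219 - 1*(-219)**2) - 1*(-30407) = (6 - 219 - 1*47961) + 30407 = (6 - 219 - 47961) + 30407 = -48174 + 30407 = -17767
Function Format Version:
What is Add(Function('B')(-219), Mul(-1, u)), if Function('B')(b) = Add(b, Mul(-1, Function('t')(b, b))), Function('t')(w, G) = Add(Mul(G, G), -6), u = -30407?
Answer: -17767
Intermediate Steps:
Function('t')(w, G) = Add(-6, Pow(G, 2)) (Function('t')(w, G) = Add(Pow(G, 2), -6) = Add(-6, Pow(G, 2)))
Function('B')(b) = Add(6, b, Mul(-1, Pow(b, 2))) (Function('B')(b) = Add(b, Mul(-1, Add(-6, Pow(b, 2)))) = Add(b, Add(6, Mul(-1, Pow(b, 2)))) = Add(6, b, Mul(-1, Pow(b, 2))))
Add(Function('B')(-219), Mul(-1, u)) = Add(Add(6, -219, Mul(-1, Pow(-219, 2))), Mul(-1, -30407)) = Add(Add(6, -219, Mul(-1, 47961)), 30407) = Add(Add(6, -219, -47961), 30407) = Add(-48174, 30407) = -17767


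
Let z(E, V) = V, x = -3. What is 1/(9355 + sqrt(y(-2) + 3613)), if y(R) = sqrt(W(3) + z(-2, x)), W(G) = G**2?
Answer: 1/(9355 + sqrt(3613 + sqrt(6))) ≈ 0.00010621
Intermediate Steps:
y(R) = sqrt(6) (y(R) = sqrt(3**2 - 3) = sqrt(9 - 3) = sqrt(6))
1/(9355 + sqrt(y(-2) + 3613)) = 1/(9355 + sqrt(sqrt(6) + 3613)) = 1/(9355 + sqrt(3613 + sqrt(6)))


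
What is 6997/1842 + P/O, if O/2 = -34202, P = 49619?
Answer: 193612295/63000084 ≈ 3.0732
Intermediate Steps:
O = -68404 (O = 2*(-34202) = -68404)
6997/1842 + P/O = 6997/1842 + 49619/(-68404) = 6997*(1/1842) + 49619*(-1/68404) = 6997/1842 - 49619/68404 = 193612295/63000084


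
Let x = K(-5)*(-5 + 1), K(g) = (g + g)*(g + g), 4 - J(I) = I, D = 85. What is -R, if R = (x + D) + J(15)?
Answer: 326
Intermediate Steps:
J(I) = 4 - I
K(g) = 4*g² (K(g) = (2*g)*(2*g) = 4*g²)
x = -400 (x = (4*(-5)²)*(-5 + 1) = (4*25)*(-4) = 100*(-4) = -400)
R = -326 (R = (-400 + 85) + (4 - 1*15) = -315 + (4 - 15) = -315 - 11 = -326)
-R = -1*(-326) = 326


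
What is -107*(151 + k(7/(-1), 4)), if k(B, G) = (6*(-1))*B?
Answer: -20651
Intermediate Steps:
k(B, G) = -6*B
-107*(151 + k(7/(-1), 4)) = -107*(151 - 42/(-1)) = -107*(151 - 42*(-1)) = -107*(151 - 6*(-7)) = -107*(151 + 42) = -107*193 = -20651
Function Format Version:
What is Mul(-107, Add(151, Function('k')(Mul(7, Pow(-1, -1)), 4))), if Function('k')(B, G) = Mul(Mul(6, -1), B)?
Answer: -20651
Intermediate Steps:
Function('k')(B, G) = Mul(-6, B)
Mul(-107, Add(151, Function('k')(Mul(7, Pow(-1, -1)), 4))) = Mul(-107, Add(151, Mul(-6, Mul(7, Pow(-1, -1))))) = Mul(-107, Add(151, Mul(-6, Mul(7, -1)))) = Mul(-107, Add(151, Mul(-6, -7))) = Mul(-107, Add(151, 42)) = Mul(-107, 193) = -20651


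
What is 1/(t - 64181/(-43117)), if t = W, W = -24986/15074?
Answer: -324972829/54928484 ≈ -5.9163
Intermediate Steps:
W = -12493/7537 (W = -24986*1/15074 = -12493/7537 ≈ -1.6576)
t = -12493/7537 ≈ -1.6576
1/(t - 64181/(-43117)) = 1/(-12493/7537 - 64181/(-43117)) = 1/(-12493/7537 - 64181*(-1/43117)) = 1/(-12493/7537 + 64181/43117) = 1/(-54928484/324972829) = -324972829/54928484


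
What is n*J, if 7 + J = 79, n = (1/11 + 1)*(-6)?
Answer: -5184/11 ≈ -471.27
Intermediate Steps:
n = -72/11 (n = (1/11 + 1)*(-6) = (12/11)*(-6) = -72/11 ≈ -6.5455)
J = 72 (J = -7 + 79 = 72)
n*J = -72/11*72 = -5184/11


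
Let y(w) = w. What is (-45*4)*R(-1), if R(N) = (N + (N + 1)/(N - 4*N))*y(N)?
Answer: -180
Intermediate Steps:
R(N) = N*(N - (1 + N)/(3*N)) (R(N) = (N + (N + 1)/(N - 4*N))*N = (N + (1 + N)/((-3*N)))*N = (N + (1 + N)*(-1/(3*N)))*N = (N - (1 + N)/(3*N))*N = N*(N - (1 + N)/(3*N)))
(-45*4)*R(-1) = (-45*4)*(-1/3 + (1/3)*(-1)*(-1 + 3*(-1))) = -180*(-1/3 + (1/3)*(-1)*(-1 - 3)) = -180*(-1/3 + (1/3)*(-1)*(-4)) = -180*(-1/3 + 4/3) = -180*1 = -180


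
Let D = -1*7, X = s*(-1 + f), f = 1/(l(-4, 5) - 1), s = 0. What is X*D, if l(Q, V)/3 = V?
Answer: 0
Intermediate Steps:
l(Q, V) = 3*V
f = 1/14 (f = 1/(3*5 - 1) = 1/(15 - 1) = 1/14 ≈ 0.071429)
X = 0 (X = 0*(-1 + 1/14) = 0*(-13/14) = 0)
D = -7
X*D = 0*(-7) = 0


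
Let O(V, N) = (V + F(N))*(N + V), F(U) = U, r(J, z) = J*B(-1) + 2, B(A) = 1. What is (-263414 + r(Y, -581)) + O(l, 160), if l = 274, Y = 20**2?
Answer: -74656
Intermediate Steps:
Y = 400
r(J, z) = 2 + J (r(J, z) = J*1 + 2 = J + 2 = 2 + J)
O(V, N) = (N + V)**2 (O(V, N) = (V + N)*(N + V) = (N + V)*(N + V) = (N + V)**2)
(-263414 + r(Y, -581)) + O(l, 160) = (-263414 + (2 + 400)) + (160**2 + 274**2 + 2*160*274) = (-263414 + 402) + (25600 + 75076 + 87680) = -263012 + 188356 = -74656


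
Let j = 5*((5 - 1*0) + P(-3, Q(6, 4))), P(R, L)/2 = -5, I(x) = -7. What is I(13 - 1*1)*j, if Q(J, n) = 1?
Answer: 175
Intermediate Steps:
P(R, L) = -10 (P(R, L) = 2*(-5) = -10)
j = -25 (j = 5*((5 - 1*0) - 10) = 5*((5 + 0) - 10) = 5*(5 - 10) = 5*(-5) = -25)
I(13 - 1*1)*j = -7*(-25) = 175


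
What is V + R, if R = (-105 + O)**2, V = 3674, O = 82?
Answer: 4203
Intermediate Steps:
R = 529 (R = (-105 + 82)**2 = (-23)**2 = 529)
V + R = 3674 + 529 = 4203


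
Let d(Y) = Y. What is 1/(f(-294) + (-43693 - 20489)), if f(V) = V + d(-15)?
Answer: -1/64491 ≈ -1.5506e-5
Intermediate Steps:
f(V) = -15 + V (f(V) = V - 15 = -15 + V)
1/(f(-294) + (-43693 - 20489)) = 1/((-15 - 294) + (-43693 - 20489)) = 1/(-309 - 64182) = 1/(-64491) = -1/64491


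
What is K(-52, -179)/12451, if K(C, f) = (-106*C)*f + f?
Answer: -986827/12451 ≈ -79.257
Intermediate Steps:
K(C, f) = f - 106*C*f (K(C, f) = -106*C*f + f = f - 106*C*f)
K(-52, -179)/12451 = -179*(1 - 106*(-52))/12451 = -179*(1 + 5512)*(1/12451) = -179*5513*(1/12451) = -986827*1/12451 = -986827/12451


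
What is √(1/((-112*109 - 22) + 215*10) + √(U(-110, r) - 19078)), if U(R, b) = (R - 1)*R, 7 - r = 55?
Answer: √(-70 + 1411200*I*√1717)/840 ≈ 6.4371 + 6.4371*I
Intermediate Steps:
r = -48 (r = 7 - 1*55 = 7 - 55 = -48)
U(R, b) = R*(-1 + R) (U(R, b) = (-1 + R)*R = R*(-1 + R))
√(1/((-112*109 - 22) + 215*10) + √(U(-110, r) - 19078)) = √(1/((-112*109 - 22) + 215*10) + √(-110*(-1 - 110) - 19078)) = √(1/((-12208 - 22) + 2150) + √(-110*(-111) - 19078)) = √(1/(-12230 + 2150) + √(12210 - 19078)) = √(1/(-10080) + √(-6868)) = √(-1/10080 + 2*I*√1717)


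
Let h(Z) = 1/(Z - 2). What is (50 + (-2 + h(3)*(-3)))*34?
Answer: 1530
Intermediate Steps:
h(Z) = 1/(-2 + Z)
(50 + (-2 + h(3)*(-3)))*34 = (50 + (-2 - 3/(-2 + 3)))*34 = (50 + (-2 - 3/1))*34 = (50 + (-2 + 1*(-3)))*34 = (50 + (-2 - 3))*34 = (50 - 5)*34 = 45*34 = 1530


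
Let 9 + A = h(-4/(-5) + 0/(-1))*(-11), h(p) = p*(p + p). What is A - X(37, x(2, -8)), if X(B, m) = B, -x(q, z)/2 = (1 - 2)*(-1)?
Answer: -1502/25 ≈ -60.080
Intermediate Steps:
x(q, z) = -2 (x(q, z) = -2*(1 - 2)*(-1) = -(-2)*(-1) = -2*1 = -2)
h(p) = 2*p**2 (h(p) = p*(2*p) = 2*p**2)
A = -577/25 (A = -9 + (2*(-4/(-5) + 0/(-1))**2)*(-11) = -9 + (2*(-4*(-1/5) + 0*(-1))**2)*(-11) = -9 + (2*(4/5 + 0)**2)*(-11) = -9 + (2*(4/5)**2)*(-11) = -9 + (2*(16/25))*(-11) = -9 + (32/25)*(-11) = -9 - 352/25 = -577/25 ≈ -23.080)
A - X(37, x(2, -8)) = -577/25 - 1*37 = -577/25 - 37 = -1502/25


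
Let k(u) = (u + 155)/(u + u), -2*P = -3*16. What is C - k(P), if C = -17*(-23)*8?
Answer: 149965/48 ≈ 3124.3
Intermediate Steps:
C = 3128 (C = 391*8 = 3128)
P = 24 (P = -(-3)*16/2 = -½*(-48) = 24)
k(u) = (155 + u)/(2*u) (k(u) = (155 + u)/((2*u)) = (155 + u)*(1/(2*u)) = (155 + u)/(2*u))
C - k(P) = 3128 - (155 + 24)/(2*24) = 3128 - 179/(2*24) = 3128 - 1*179/48 = 3128 - 179/48 = 149965/48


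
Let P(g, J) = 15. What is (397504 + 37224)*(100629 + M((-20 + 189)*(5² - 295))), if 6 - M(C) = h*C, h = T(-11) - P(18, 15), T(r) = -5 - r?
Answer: -134780895480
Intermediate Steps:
h = -9 (h = (-5 - 1*(-11)) - 1*15 = (-5 + 11) - 15 = 6 - 15 = -9)
M(C) = 6 + 9*C (M(C) = 6 - (-9)*C = 6 + 9*C)
(397504 + 37224)*(100629 + M((-20 + 189)*(5² - 295))) = (397504 + 37224)*(100629 + (6 + 9*((-20 + 189)*(5² - 295)))) = 434728*(100629 + (6 + 9*(169*(25 - 295)))) = 434728*(100629 + (6 + 9*(169*(-270)))) = 434728*(100629 + (6 + 9*(-45630))) = 434728*(100629 + (6 - 410670)) = 434728*(100629 - 410664) = 434728*(-310035) = -134780895480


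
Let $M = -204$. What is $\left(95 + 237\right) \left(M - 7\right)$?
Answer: $-70052$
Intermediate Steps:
$\left(95 + 237\right) \left(M - 7\right) = \left(95 + 237\right) \left(-204 - 7\right) = 332 \left(-211\right) = -70052$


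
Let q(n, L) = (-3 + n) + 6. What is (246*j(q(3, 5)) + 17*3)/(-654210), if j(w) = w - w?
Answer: -17/218070 ≈ -7.7957e-5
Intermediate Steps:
q(n, L) = 3 + n
j(w) = 0
(246*j(q(3, 5)) + 17*3)/(-654210) = (246*0 + 17*3)/(-654210) = (0 + 51)*(-1/654210) = 51*(-1/654210) = -17/218070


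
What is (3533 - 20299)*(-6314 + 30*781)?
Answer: -286966856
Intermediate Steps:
(3533 - 20299)*(-6314 + 30*781) = -16766*(-6314 + 23430) = -16766*17116 = -286966856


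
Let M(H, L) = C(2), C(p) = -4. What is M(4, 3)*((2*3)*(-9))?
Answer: 216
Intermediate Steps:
M(H, L) = -4
M(4, 3)*((2*3)*(-9)) = -4*2*3*(-9) = -24*(-9) = -4*(-54) = 216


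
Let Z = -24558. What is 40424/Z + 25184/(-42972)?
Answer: -98148700/43971099 ≈ -2.2321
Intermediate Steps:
40424/Z + 25184/(-42972) = 40424/(-24558) + 25184/(-42972) = 40424*(-1/24558) + 25184*(-1/42972) = -20212/12279 - 6296/10743 = -98148700/43971099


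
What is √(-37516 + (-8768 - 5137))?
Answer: I*√51421 ≈ 226.76*I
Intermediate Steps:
√(-37516 + (-8768 - 5137)) = √(-37516 - 13905) = √(-51421) = I*√51421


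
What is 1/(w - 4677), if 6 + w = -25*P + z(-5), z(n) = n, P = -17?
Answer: -1/4263 ≈ -0.00023458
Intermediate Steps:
w = 414 (w = -6 + (-25*(-17) - 5) = -6 + (425 - 5) = -6 + 420 = 414)
1/(w - 4677) = 1/(414 - 4677) = 1/(-4263) = -1/4263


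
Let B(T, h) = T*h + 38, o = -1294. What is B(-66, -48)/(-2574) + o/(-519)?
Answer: 277807/222651 ≈ 1.2477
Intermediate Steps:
B(T, h) = 38 + T*h
B(-66, -48)/(-2574) + o/(-519) = (38 - 66*(-48))/(-2574) - 1294/(-519) = (38 + 3168)*(-1/2574) - 1294*(-1/519) = 3206*(-1/2574) + 1294/519 = -1603/1287 + 1294/519 = 277807/222651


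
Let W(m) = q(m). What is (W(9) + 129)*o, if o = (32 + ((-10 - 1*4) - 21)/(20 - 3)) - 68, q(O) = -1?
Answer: -82816/17 ≈ -4871.5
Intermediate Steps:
W(m) = -1
o = -647/17 (o = (32 + ((-10 - 4) - 21)/17) - 68 = (32 + (-14 - 21)*(1/17)) - 68 = (32 - 35*1/17) - 68 = (32 - 35/17) - 68 = 509/17 - 68 = -647/17 ≈ -38.059)
(W(9) + 129)*o = (-1 + 129)*(-647/17) = 128*(-647/17) = -82816/17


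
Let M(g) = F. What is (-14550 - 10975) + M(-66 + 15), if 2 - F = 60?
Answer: -25583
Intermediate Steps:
F = -58 (F = 2 - 1*60 = 2 - 60 = -58)
M(g) = -58
(-14550 - 10975) + M(-66 + 15) = (-14550 - 10975) - 58 = -25525 - 58 = -25583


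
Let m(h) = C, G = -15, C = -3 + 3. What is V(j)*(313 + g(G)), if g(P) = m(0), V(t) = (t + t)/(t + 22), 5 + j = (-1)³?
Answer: -939/4 ≈ -234.75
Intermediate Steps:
j = -6 (j = -5 + (-1)³ = -5 - 1 = -6)
C = 0
m(h) = 0
V(t) = 2*t/(22 + t) (V(t) = (2*t)/(22 + t) = 2*t/(22 + t))
g(P) = 0
V(j)*(313 + g(G)) = (2*(-6)/(22 - 6))*(313 + 0) = (2*(-6)/16)*313 = (2*(-6)*(1/16))*313 = -¾*313 = -939/4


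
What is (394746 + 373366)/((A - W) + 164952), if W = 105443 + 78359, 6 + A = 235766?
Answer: 384056/108455 ≈ 3.5412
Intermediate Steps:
A = 235760 (A = -6 + 235766 = 235760)
W = 183802
(394746 + 373366)/((A - W) + 164952) = (394746 + 373366)/((235760 - 1*183802) + 164952) = 768112/((235760 - 183802) + 164952) = 768112/(51958 + 164952) = 768112/216910 = 768112*(1/216910) = 384056/108455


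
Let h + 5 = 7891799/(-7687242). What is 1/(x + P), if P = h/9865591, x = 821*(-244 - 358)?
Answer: -75839185490022/37482910715005781333 ≈ -2.0233e-6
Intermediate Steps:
x = -494242 (x = 821*(-602) = -494242)
h = -46328009/7687242 (h = -5 + 7891799/(-7687242) = -5 + 7891799*(-1/7687242) = -5 - 7891799/7687242 = -46328009/7687242 ≈ -6.0266)
P = -46328009/75839185490022 (P = -46328009/7687242/9865591 = -46328009/7687242*1/9865591 = -46328009/75839185490022 ≈ -6.1087e-7)
1/(x + P) = 1/(-494242 - 46328009/75839185490022) = 1/(-37482910715005781333/75839185490022) = -75839185490022/37482910715005781333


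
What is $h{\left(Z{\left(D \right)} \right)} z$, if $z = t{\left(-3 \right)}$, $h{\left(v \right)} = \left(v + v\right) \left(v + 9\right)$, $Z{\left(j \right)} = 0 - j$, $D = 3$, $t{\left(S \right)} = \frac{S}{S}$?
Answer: $-36$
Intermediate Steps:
$t{\left(S \right)} = 1$
$Z{\left(j \right)} = - j$
$h{\left(v \right)} = 2 v \left(9 + v\right)$
$z = 1$
$h{\left(Z{\left(D \right)} \right)} z = 2 \left(\left(-1\right) 3\right) \left(9 - 3\right) 1 = 2 \left(-3\right) \left(9 - 3\right) 1 = 2 \left(-3\right) 6 \cdot 1 = \left(-36\right) 1 = -36$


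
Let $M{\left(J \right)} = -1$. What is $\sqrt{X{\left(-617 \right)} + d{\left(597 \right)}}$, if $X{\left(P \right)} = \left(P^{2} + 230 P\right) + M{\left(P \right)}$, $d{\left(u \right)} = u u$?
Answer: $\sqrt{595187} \approx 771.48$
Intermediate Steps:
$d{\left(u \right)} = u^{2}$
$X{\left(P \right)} = -1 + P^{2} + 230 P$ ($X{\left(P \right)} = \left(P^{2} + 230 P\right) - 1 = -1 + P^{2} + 230 P$)
$\sqrt{X{\left(-617 \right)} + d{\left(597 \right)}} = \sqrt{\left(-1 + \left(-617\right)^{2} + 230 \left(-617\right)\right) + 597^{2}} = \sqrt{\left(-1 + 380689 - 141910\right) + 356409} = \sqrt{238778 + 356409} = \sqrt{595187}$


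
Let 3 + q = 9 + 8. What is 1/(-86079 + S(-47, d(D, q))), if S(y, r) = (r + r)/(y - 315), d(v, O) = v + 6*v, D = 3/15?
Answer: -905/77901502 ≈ -1.1617e-5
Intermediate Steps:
q = 14 (q = -3 + (9 + 8) = -3 + 17 = 14)
D = ⅕ (D = 3*(1/15) = ⅕ ≈ 0.20000)
d(v, O) = 7*v
S(y, r) = 2*r/(-315 + y) (S(y, r) = (2*r)/(-315 + y) = 2*r/(-315 + y))
1/(-86079 + S(-47, d(D, q))) = 1/(-86079 + 2*(7*(⅕))/(-315 - 47)) = 1/(-86079 + 2*(7/5)/(-362)) = 1/(-86079 + 2*(7/5)*(-1/362)) = 1/(-86079 - 7/905) = 1/(-77901502/905) = -905/77901502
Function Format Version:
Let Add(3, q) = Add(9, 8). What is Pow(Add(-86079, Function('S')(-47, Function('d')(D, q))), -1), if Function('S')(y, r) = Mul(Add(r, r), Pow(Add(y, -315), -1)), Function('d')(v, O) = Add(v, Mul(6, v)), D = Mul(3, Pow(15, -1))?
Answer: Rational(-905, 77901502) ≈ -1.1617e-5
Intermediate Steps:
q = 14 (q = Add(-3, Add(9, 8)) = Add(-3, 17) = 14)
D = Rational(1, 5) (D = Mul(3, Rational(1, 15)) = Rational(1, 5) ≈ 0.20000)
Function('d')(v, O) = Mul(7, v)
Function('S')(y, r) = Mul(2, r, Pow(Add(-315, y), -1)) (Function('S')(y, r) = Mul(Mul(2, r), Pow(Add(-315, y), -1)) = Mul(2, r, Pow(Add(-315, y), -1)))
Pow(Add(-86079, Function('S')(-47, Function('d')(D, q))), -1) = Pow(Add(-86079, Mul(2, Mul(7, Rational(1, 5)), Pow(Add(-315, -47), -1))), -1) = Pow(Add(-86079, Mul(2, Rational(7, 5), Pow(-362, -1))), -1) = Pow(Add(-86079, Mul(2, Rational(7, 5), Rational(-1, 362))), -1) = Pow(Add(-86079, Rational(-7, 905)), -1) = Pow(Rational(-77901502, 905), -1) = Rational(-905, 77901502)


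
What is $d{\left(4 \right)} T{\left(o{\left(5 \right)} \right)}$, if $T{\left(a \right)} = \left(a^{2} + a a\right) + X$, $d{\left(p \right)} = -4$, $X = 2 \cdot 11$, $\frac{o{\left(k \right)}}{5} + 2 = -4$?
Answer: $-7288$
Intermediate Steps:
$o{\left(k \right)} = -30$ ($o{\left(k \right)} = -10 + 5 \left(-4\right) = -10 - 20 = -30$)
$X = 22$
$T{\left(a \right)} = 22 + 2 a^{2}$ ($T{\left(a \right)} = \left(a^{2} + a a\right) + 22 = \left(a^{2} + a^{2}\right) + 22 = 2 a^{2} + 22 = 22 + 2 a^{2}$)
$d{\left(4 \right)} T{\left(o{\left(5 \right)} \right)} = - 4 \left(22 + 2 \left(-30\right)^{2}\right) = - 4 \left(22 + 2 \cdot 900\right) = - 4 \left(22 + 1800\right) = \left(-4\right) 1822 = -7288$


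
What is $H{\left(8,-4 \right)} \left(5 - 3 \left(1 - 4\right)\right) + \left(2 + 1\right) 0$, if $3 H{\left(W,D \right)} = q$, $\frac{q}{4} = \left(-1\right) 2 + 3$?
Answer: $\frac{56}{3} \approx 18.667$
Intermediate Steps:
$q = 4$ ($q = 4 \left(\left(-1\right) 2 + 3\right) = 4 \left(-2 + 3\right) = 4 \cdot 1 = 4$)
$H{\left(W,D \right)} = \frac{4}{3}$ ($H{\left(W,D \right)} = \frac{1}{3} \cdot 4 = \frac{4}{3}$)
$H{\left(8,-4 \right)} \left(5 - 3 \left(1 - 4\right)\right) + \left(2 + 1\right) 0 = \frac{4 \left(5 - 3 \left(1 - 4\right)\right)}{3} + \left(2 + 1\right) 0 = \frac{4 \left(5 - 3 \left(1 - 4\right)\right)}{3} + 3 \cdot 0 = \frac{4 \left(5 - -9\right)}{3} + 0 = \frac{4 \left(5 + 9\right)}{3} + 0 = \frac{4}{3} \cdot 14 + 0 = \frac{56}{3} + 0 = \frac{56}{3}$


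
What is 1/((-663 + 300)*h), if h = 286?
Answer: -1/103818 ≈ -9.6322e-6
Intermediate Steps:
1/((-663 + 300)*h) = 1/((-663 + 300)*286) = (1/286)/(-363) = -1/363*1/286 = -1/103818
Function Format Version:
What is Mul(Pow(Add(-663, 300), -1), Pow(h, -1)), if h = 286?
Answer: Rational(-1, 103818) ≈ -9.6322e-6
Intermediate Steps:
Mul(Pow(Add(-663, 300), -1), Pow(h, -1)) = Mul(Pow(Add(-663, 300), -1), Pow(286, -1)) = Mul(Pow(-363, -1), Rational(1, 286)) = Mul(Rational(-1, 363), Rational(1, 286)) = Rational(-1, 103818)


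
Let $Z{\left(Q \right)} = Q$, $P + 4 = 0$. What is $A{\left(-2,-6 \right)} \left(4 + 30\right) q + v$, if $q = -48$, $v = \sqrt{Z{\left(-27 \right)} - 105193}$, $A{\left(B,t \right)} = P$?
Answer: $6528 + 2 i \sqrt{26305} \approx 6528.0 + 324.38 i$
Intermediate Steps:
$P = -4$ ($P = -4 + 0 = -4$)
$A{\left(B,t \right)} = -4$
$v = 2 i \sqrt{26305}$ ($v = \sqrt{-27 - 105193} = \sqrt{-105220} = 2 i \sqrt{26305} \approx 324.38 i$)
$A{\left(-2,-6 \right)} \left(4 + 30\right) q + v = - 4 \left(4 + 30\right) \left(-48\right) + 2 i \sqrt{26305} = \left(-4\right) 34 \left(-48\right) + 2 i \sqrt{26305} = \left(-136\right) \left(-48\right) + 2 i \sqrt{26305} = 6528 + 2 i \sqrt{26305}$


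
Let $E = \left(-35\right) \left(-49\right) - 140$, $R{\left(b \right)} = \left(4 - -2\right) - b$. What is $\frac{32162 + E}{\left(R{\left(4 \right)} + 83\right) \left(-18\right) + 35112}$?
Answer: $\frac{33737}{33582} \approx 1.0046$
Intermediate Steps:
$R{\left(b \right)} = 6 - b$ ($R{\left(b \right)} = \left(4 + 2\right) - b = 6 - b$)
$E = 1575$ ($E = 1715 - 140 = 1575$)
$\frac{32162 + E}{\left(R{\left(4 \right)} + 83\right) \left(-18\right) + 35112} = \frac{32162 + 1575}{\left(\left(6 - 4\right) + 83\right) \left(-18\right) + 35112} = \frac{33737}{\left(\left(6 - 4\right) + 83\right) \left(-18\right) + 35112} = \frac{33737}{\left(2 + 83\right) \left(-18\right) + 35112} = \frac{33737}{85 \left(-18\right) + 35112} = \frac{33737}{-1530 + 35112} = \frac{33737}{33582}$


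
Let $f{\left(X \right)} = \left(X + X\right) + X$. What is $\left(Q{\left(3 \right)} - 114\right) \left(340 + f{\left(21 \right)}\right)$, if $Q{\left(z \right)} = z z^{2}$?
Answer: $-35061$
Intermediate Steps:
$Q{\left(z \right)} = z^{3}$
$f{\left(X \right)} = 3 X$ ($f{\left(X \right)} = 2 X + X = 3 X$)
$\left(Q{\left(3 \right)} - 114\right) \left(340 + f{\left(21 \right)}\right) = \left(3^{3} - 114\right) \left(340 + 3 \cdot 21\right) = \left(27 - 114\right) \left(340 + 63\right) = \left(-87\right) 403 = -35061$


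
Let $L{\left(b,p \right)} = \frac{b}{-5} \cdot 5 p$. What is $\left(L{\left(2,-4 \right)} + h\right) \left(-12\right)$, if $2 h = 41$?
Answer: $-342$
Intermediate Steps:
$h = \frac{41}{2}$ ($h = \frac{1}{2} \cdot 41 = \frac{41}{2} \approx 20.5$)
$L{\left(b,p \right)} = - b p$ ($L{\left(b,p \right)} = b \left(- \frac{1}{5}\right) 5 p = - \frac{b}{5} \cdot 5 p = - b p$)
$\left(L{\left(2,-4 \right)} + h\right) \left(-12\right) = \left(\left(-1\right) 2 \left(-4\right) + \frac{41}{2}\right) \left(-12\right) = \left(8 + \frac{41}{2}\right) \left(-12\right) = \frac{57}{2} \left(-12\right) = -342$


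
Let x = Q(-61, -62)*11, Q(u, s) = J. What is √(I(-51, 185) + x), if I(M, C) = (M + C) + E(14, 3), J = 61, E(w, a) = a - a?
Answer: √805 ≈ 28.373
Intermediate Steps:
E(w, a) = 0
I(M, C) = C + M (I(M, C) = (M + C) + 0 = (C + M) + 0 = C + M)
Q(u, s) = 61
x = 671 (x = 61*11 = 671)
√(I(-51, 185) + x) = √((185 - 51) + 671) = √(134 + 671) = √805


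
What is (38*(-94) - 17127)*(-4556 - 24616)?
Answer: 603831228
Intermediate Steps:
(38*(-94) - 17127)*(-4556 - 24616) = (-3572 - 17127)*(-29172) = -20699*(-29172) = 603831228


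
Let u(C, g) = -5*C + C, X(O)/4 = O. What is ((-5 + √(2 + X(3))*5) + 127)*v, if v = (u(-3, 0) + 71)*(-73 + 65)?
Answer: -81008 - 3320*√14 ≈ -93430.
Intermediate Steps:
X(O) = 4*O
u(C, g) = -4*C
v = -664 (v = (-4*(-3) + 71)*(-73 + 65) = (12 + 71)*(-8) = 83*(-8) = -664)
((-5 + √(2 + X(3))*5) + 127)*v = ((-5 + √(2 + 4*3)*5) + 127)*(-664) = ((-5 + √(2 + 12)*5) + 127)*(-664) = ((-5 + √14*5) + 127)*(-664) = ((-5 + 5*√14) + 127)*(-664) = (122 + 5*√14)*(-664) = -81008 - 3320*√14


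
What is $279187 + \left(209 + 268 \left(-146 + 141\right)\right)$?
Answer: $278056$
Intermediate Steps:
$279187 + \left(209 + 268 \left(-146 + 141\right)\right) = 279187 + \left(209 + 268 \left(-5\right)\right) = 279187 + \left(209 - 1340\right) = 279187 - 1131 = 278056$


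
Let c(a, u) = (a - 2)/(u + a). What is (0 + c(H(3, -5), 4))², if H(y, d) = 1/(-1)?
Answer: 1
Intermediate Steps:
H(y, d) = -1
c(a, u) = (-2 + a)/(a + u)
(0 + c(H(3, -5), 4))² = (0 + (-2 - 1)/(-1 + 4))² = (0 - 3/3)² = (0 + (⅓)*(-3))² = (0 - 1)² = (-1)² = 1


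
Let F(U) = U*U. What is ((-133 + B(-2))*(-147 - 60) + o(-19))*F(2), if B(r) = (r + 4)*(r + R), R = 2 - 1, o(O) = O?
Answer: 111704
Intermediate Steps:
F(U) = U²
R = 1
B(r) = (1 + r)*(4 + r) (B(r) = (r + 4)*(r + 1) = (4 + r)*(1 + r) = (1 + r)*(4 + r))
((-133 + B(-2))*(-147 - 60) + o(-19))*F(2) = ((-133 + (4 + (-2)² + 5*(-2)))*(-147 - 60) - 19)*2² = ((-133 + (4 + 4 - 10))*(-207) - 19)*4 = ((-133 - 2)*(-207) - 19)*4 = (-135*(-207) - 19)*4 = (27945 - 19)*4 = 27926*4 = 111704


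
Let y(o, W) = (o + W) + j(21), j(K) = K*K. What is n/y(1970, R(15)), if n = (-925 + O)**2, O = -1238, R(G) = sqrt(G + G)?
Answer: 1611432837/830413 - 668367*sqrt(30)/830413 ≈ 1936.1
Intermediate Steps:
R(G) = sqrt(2)*sqrt(G) (R(G) = sqrt(2*G) = sqrt(2)*sqrt(G))
j(K) = K**2
y(o, W) = 441 + W + o (y(o, W) = (o + W) + 21**2 = (W + o) + 441 = 441 + W + o)
n = 4678569 (n = (-925 - 1238)**2 = (-2163)**2 = 4678569)
n/y(1970, R(15)) = 4678569/(441 + sqrt(2)*sqrt(15) + 1970) = 4678569/(441 + sqrt(30) + 1970) = 4678569/(2411 + sqrt(30))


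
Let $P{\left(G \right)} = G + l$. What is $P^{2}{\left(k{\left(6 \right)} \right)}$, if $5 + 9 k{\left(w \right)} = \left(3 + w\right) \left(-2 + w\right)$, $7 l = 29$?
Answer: $\frac{228484}{3969} \approx 57.567$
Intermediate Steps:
$l = \frac{29}{7}$ ($l = \frac{1}{7} \cdot 29 = \frac{29}{7} \approx 4.1429$)
$k{\left(w \right)} = - \frac{5}{9} + \frac{\left(-2 + w\right) \left(3 + w\right)}{9}$ ($k{\left(w \right)} = - \frac{5}{9} + \frac{\left(3 + w\right) \left(-2 + w\right)}{9} = - \frac{5}{9} + \frac{\left(-2 + w\right) \left(3 + w\right)}{9}$)
$P{\left(G \right)} = \frac{29}{7} + G$ ($P{\left(G \right)} = G + \frac{29}{7} = \frac{29}{7} + G$)
$P^{2}{\left(k{\left(6 \right)} \right)} = \left(\frac{29}{7} + \left(- \frac{11}{9} + \frac{1}{9} \cdot 6 + \frac{6^{2}}{9}\right)\right)^{2} = \left(\frac{29}{7} + \left(- \frac{11}{9} + \frac{2}{3} + \frac{1}{9} \cdot 36\right)\right)^{2} = \left(\frac{29}{7} + \left(- \frac{11}{9} + \frac{2}{3} + 4\right)\right)^{2} = \left(\frac{29}{7} + \frac{31}{9}\right)^{2} = \left(\frac{478}{63}\right)^{2} = \frac{228484}{3969}$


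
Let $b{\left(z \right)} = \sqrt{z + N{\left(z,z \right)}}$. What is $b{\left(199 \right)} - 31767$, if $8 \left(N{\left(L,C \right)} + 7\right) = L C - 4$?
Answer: $-31767 + \frac{\sqrt{82266}}{4} \approx -31695.0$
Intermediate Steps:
$N{\left(L,C \right)} = - \frac{15}{2} + \frac{C L}{8}$ ($N{\left(L,C \right)} = -7 + \frac{L C - 4}{8} = -7 + \frac{C L - 4}{8} = -7 + \frac{-4 + C L}{8} = -7 + \left(- \frac{1}{2} + \frac{C L}{8}\right) = - \frac{15}{2} + \frac{C L}{8}$)
$b{\left(z \right)} = \sqrt{- \frac{15}{2} + z + \frac{z^{2}}{8}}$ ($b{\left(z \right)} = \sqrt{z + \left(- \frac{15}{2} + \frac{z z}{8}\right)} = \sqrt{z + \left(- \frac{15}{2} + \frac{z^{2}}{8}\right)} = \sqrt{- \frac{15}{2} + z + \frac{z^{2}}{8}}$)
$b{\left(199 \right)} - 31767 = \frac{\sqrt{-120 + 2 \cdot 199^{2} + 16 \cdot 199}}{4} - 31767 = \frac{\sqrt{-120 + 2 \cdot 39601 + 3184}}{4} - 31767 = \frac{\sqrt{-120 + 79202 + 3184}}{4} - 31767 = \frac{\sqrt{82266}}{4} - 31767 = -31767 + \frac{\sqrt{82266}}{4}$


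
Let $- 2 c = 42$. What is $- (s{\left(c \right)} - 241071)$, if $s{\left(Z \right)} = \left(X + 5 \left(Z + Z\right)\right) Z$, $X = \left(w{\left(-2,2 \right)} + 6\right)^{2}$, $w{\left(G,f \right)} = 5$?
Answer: $239202$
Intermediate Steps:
$c = -21$ ($c = \left(- \frac{1}{2}\right) 42 = -21$)
$X = 121$ ($X = \left(5 + 6\right)^{2} = 11^{2} = 121$)
$s{\left(Z \right)} = Z \left(121 + 10 Z\right)$ ($s{\left(Z \right)} = \left(121 + 5 \left(Z + Z\right)\right) Z = \left(121 + 5 \cdot 2 Z\right) Z = \left(121 + 10 Z\right) Z = Z \left(121 + 10 Z\right)$)
$- (s{\left(c \right)} - 241071) = - (- 21 \left(121 + 10 \left(-21\right)\right) - 241071) = - (- 21 \left(121 - 210\right) - 241071) = - (\left(-21\right) \left(-89\right) - 241071) = - (1869 - 241071) = \left(-1\right) \left(-239202\right) = 239202$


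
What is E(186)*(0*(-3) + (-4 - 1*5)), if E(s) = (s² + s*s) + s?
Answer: -624402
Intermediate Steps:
E(s) = s + 2*s² (E(s) = (s² + s²) + s = 2*s² + s = s + 2*s²)
E(186)*(0*(-3) + (-4 - 1*5)) = (186*(1 + 2*186))*(0*(-3) + (-4 - 1*5)) = (186*(1 + 372))*(0 + (-4 - 5)) = (186*373)*(0 - 9) = 69378*(-9) = -624402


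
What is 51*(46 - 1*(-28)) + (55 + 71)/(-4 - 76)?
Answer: 150897/40 ≈ 3772.4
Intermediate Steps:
51*(46 - 1*(-28)) + (55 + 71)/(-4 - 76) = 51*(46 + 28) + 126/(-80) = 51*74 + 126*(-1/80) = 3774 - 63/40 = 150897/40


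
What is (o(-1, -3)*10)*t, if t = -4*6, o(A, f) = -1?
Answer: 240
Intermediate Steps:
t = -24
(o(-1, -3)*10)*t = -1*10*(-24) = -10*(-24) = 240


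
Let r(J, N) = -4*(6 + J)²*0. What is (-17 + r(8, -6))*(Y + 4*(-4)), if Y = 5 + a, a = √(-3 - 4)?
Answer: 187 - 17*I*√7 ≈ 187.0 - 44.978*I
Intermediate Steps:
a = I*√7 (a = √(-7) = I*√7 ≈ 2.6458*I)
Y = 5 + I*√7 ≈ 5.0 + 2.6458*I
r(J, N) = 0
(-17 + r(8, -6))*(Y + 4*(-4)) = (-17 + 0)*((5 + I*√7) + 4*(-4)) = -17*((5 + I*√7) - 16) = -17*(-11 + I*√7) = 187 - 17*I*√7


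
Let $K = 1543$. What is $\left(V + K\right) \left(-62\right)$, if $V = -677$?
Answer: $-53692$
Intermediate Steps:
$\left(V + K\right) \left(-62\right) = \left(-677 + 1543\right) \left(-62\right) = 866 \left(-62\right) = -53692$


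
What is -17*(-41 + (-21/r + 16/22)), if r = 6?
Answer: 16371/22 ≈ 744.14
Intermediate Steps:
-17*(-41 + (-21/r + 16/22)) = -17*(-41 + (-21/6 + 16/22)) = -17*(-41 + (-21*1/6 + 16*(1/22))) = -17*(-41 + (-7/2 + 8/11)) = -17*(-41 - 61/22) = -17*(-963/22) = 16371/22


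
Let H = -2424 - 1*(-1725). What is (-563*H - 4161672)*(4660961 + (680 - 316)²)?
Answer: -18062393092695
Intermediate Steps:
H = -699 (H = -2424 + 1725 = -699)
(-563*H - 4161672)*(4660961 + (680 - 316)²) = (-563*(-699) - 4161672)*(4660961 + (680 - 316)²) = (393537 - 4161672)*(4660961 + 364²) = -3768135*(4660961 + 132496) = -3768135*4793457 = -18062393092695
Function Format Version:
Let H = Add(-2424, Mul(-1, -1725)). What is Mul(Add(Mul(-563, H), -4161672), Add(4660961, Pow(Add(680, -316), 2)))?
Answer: -18062393092695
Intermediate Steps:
H = -699 (H = Add(-2424, 1725) = -699)
Mul(Add(Mul(-563, H), -4161672), Add(4660961, Pow(Add(680, -316), 2))) = Mul(Add(Mul(-563, -699), -4161672), Add(4660961, Pow(Add(680, -316), 2))) = Mul(Add(393537, -4161672), Add(4660961, Pow(364, 2))) = Mul(-3768135, Add(4660961, 132496)) = Mul(-3768135, 4793457) = -18062393092695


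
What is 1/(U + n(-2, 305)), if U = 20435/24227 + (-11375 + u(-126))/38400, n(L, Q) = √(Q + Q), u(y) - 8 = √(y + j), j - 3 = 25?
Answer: 930316800/(509315691 + 930316800*√610 + 169589*I*√2) ≈ 0.039611 - 4.0449e-7*I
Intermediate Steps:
j = 28 (j = 3 + 25 = 28)
u(y) = 8 + √(28 + y) (u(y) = 8 + √(y + 28) = 8 + √(28 + y))
n(L, Q) = √2*√Q (n(L, Q) = √(2*Q) = √2*√Q)
U = 169771897/310105600 + 7*I*√2/38400 (U = 20435/24227 + (-11375 + (8 + √(28 - 126)))/38400 = 20435*(1/24227) + (-11375 + (8 + √(-98)))*(1/38400) = 20435/24227 + (-11375 + (8 + 7*I*√2))*(1/38400) = 20435/24227 + (-11367 + 7*I*√2)*(1/38400) = 20435/24227 + (-3789/12800 + 7*I*√2/38400) = 169771897/310105600 + 7*I*√2/38400 ≈ 0.54746 + 0.0002578*I)
1/(U + n(-2, 305)) = 1/((169771897/310105600 + 7*I*√2/38400) + √2*√305) = 1/((169771897/310105600 + 7*I*√2/38400) + √610) = 1/(169771897/310105600 + √610 + 7*I*√2/38400)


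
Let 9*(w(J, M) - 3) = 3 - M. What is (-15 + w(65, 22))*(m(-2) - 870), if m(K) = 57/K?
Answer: 76073/6 ≈ 12679.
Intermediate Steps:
w(J, M) = 10/3 - M/9 (w(J, M) = 3 + (3 - M)/9 = 3 + (⅓ - M/9) = 10/3 - M/9)
(-15 + w(65, 22))*(m(-2) - 870) = (-15 + (10/3 - ⅑*22))*(57/(-2) - 870) = (-15 + (10/3 - 22/9))*(57*(-½) - 870) = (-15 + 8/9)*(-57/2 - 870) = -127/9*(-1797/2) = 76073/6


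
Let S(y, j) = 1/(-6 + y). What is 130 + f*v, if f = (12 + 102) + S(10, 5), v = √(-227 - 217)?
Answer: 130 + 457*I*√111/2 ≈ 130.0 + 2407.4*I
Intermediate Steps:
v = 2*I*√111 (v = √(-444) = 2*I*√111 ≈ 21.071*I)
f = 457/4 (f = (12 + 102) + 1/(-6 + 10) = 114 + 1/4 = 114 + ¼ = 457/4 ≈ 114.25)
130 + f*v = 130 + 457*(2*I*√111)/4 = 130 + 457*I*√111/2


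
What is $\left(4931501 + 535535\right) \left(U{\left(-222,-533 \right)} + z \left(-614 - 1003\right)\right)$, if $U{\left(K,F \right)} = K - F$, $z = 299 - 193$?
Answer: $-935360656276$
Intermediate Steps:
$z = 106$ ($z = 299 - 193 = 106$)
$\left(4931501 + 535535\right) \left(U{\left(-222,-533 \right)} + z \left(-614 - 1003\right)\right) = \left(4931501 + 535535\right) \left(\left(-222 - -533\right) + 106 \left(-614 - 1003\right)\right) = 5467036 \left(\left(-222 + 533\right) + 106 \left(-1617\right)\right) = 5467036 \left(311 - 171402\right) = 5467036 \left(-171091\right) = -935360656276$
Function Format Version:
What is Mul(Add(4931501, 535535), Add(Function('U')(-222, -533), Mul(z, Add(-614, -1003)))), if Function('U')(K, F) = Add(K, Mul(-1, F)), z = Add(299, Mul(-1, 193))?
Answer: -935360656276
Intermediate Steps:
z = 106 (z = Add(299, -193) = 106)
Mul(Add(4931501, 535535), Add(Function('U')(-222, -533), Mul(z, Add(-614, -1003)))) = Mul(Add(4931501, 535535), Add(Add(-222, Mul(-1, -533)), Mul(106, Add(-614, -1003)))) = Mul(5467036, Add(Add(-222, 533), Mul(106, -1617))) = Mul(5467036, Add(311, -171402)) = Mul(5467036, -171091) = -935360656276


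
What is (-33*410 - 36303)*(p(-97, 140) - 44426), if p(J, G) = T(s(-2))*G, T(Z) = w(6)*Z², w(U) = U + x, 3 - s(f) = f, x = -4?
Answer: 1865049858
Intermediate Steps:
s(f) = 3 - f
w(U) = -4 + U (w(U) = U - 4 = -4 + U)
T(Z) = 2*Z² (T(Z) = (-4 + 6)*Z² = 2*Z²)
p(J, G) = 50*G (p(J, G) = (2*(3 - 1*(-2))²)*G = (2*(3 + 2)²)*G = (2*5²)*G = (2*25)*G = 50*G)
(-33*410 - 36303)*(p(-97, 140) - 44426) = (-33*410 - 36303)*(50*140 - 44426) = (-13530 - 36303)*(7000 - 44426) = -49833*(-37426) = 1865049858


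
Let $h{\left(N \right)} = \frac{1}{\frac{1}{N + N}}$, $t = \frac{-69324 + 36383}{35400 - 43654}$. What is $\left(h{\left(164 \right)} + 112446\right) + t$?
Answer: $\frac{930869537}{8254} \approx 1.1278 \cdot 10^{5}$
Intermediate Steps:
$t = \frac{32941}{8254}$ ($t = - \frac{32941}{-8254} = \left(-32941\right) \left(- \frac{1}{8254}\right) = \frac{32941}{8254} \approx 3.9909$)
$h{\left(N \right)} = 2 N$ ($h{\left(N \right)} = \frac{1}{\frac{1}{2 N}} = \frac{1}{\frac{1}{2} \frac{1}{N}} = 2 N$)
$\left(h{\left(164 \right)} + 112446\right) + t = \left(2 \cdot 164 + 112446\right) + \frac{32941}{8254} = \left(328 + 112446\right) + \frac{32941}{8254} = 112774 + \frac{32941}{8254} = \frac{930869537}{8254}$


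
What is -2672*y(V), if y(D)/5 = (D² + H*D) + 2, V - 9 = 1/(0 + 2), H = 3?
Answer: -1613220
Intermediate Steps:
V = 19/2 (V = 9 + 1/(0 + 2) = 9 + 1/2 = 9 + ½ = 19/2 ≈ 9.5000)
y(D) = 10 + 5*D² + 15*D (y(D) = 5*((D² + 3*D) + 2) = 5*(2 + D² + 3*D) = 10 + 5*D² + 15*D)
-2672*y(V) = -2672*(10 + 5*(19/2)² + 15*(19/2)) = -2672*(10 + 5*(361/4) + 285/2) = -2672*(10 + 1805/4 + 285/2) = -2672*2415/4 = -1613220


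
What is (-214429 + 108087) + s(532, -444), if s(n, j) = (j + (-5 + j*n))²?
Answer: 56006429307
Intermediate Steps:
s(n, j) = (-5 + j + j*n)²
(-214429 + 108087) + s(532, -444) = (-214429 + 108087) + (-5 - 444 - 444*532)² = -106342 + (-5 - 444 - 236208)² = -106342 + (-236657)² = -106342 + 56006535649 = 56006429307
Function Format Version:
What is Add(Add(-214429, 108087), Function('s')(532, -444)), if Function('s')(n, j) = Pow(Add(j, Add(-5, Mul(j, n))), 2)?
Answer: 56006429307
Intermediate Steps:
Function('s')(n, j) = Pow(Add(-5, j, Mul(j, n)), 2)
Add(Add(-214429, 108087), Function('s')(532, -444)) = Add(Add(-214429, 108087), Pow(Add(-5, -444, Mul(-444, 532)), 2)) = Add(-106342, Pow(Add(-5, -444, -236208), 2)) = Add(-106342, Pow(-236657, 2)) = Add(-106342, 56006535649) = 56006429307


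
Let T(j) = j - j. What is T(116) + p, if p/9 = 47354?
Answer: 426186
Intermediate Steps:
p = 426186 (p = 9*47354 = 426186)
T(j) = 0
T(116) + p = 0 + 426186 = 426186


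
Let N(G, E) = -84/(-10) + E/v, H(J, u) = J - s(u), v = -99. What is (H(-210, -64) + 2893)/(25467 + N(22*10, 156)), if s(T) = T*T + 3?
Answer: -233640/4203181 ≈ -0.055586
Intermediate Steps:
s(T) = 3 + T**2 (s(T) = T**2 + 3 = 3 + T**2)
H(J, u) = -3 + J - u**2 (H(J, u) = J - (3 + u**2) = J + (-3 - u**2) = -3 + J - u**2)
N(G, E) = 42/5 - E/99 (N(G, E) = -84/(-10) + E/(-99) = -84*(-1/10) + E*(-1/99) = 42/5 - E/99)
(H(-210, -64) + 2893)/(25467 + N(22*10, 156)) = ((-3 - 210 - 1*(-64)**2) + 2893)/(25467 + (42/5 - 1/99*156)) = ((-3 - 210 - 1*4096) + 2893)/(25467 + (42/5 - 52/33)) = ((-3 - 210 - 4096) + 2893)/(25467 + 1126/165) = (-4309 + 2893)/(4203181/165) = -1416*165/4203181 = -233640/4203181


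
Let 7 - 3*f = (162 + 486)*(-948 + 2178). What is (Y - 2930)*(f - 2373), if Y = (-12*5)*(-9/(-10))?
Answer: 2399589568/3 ≈ 7.9986e+8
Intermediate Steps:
f = -797033/3 (f = 7/3 - (162 + 486)*(-948 + 2178)/3 = 7/3 - 216*1230 = 7/3 - 1/3*797040 = 7/3 - 265680 = -797033/3 ≈ -2.6568e+5)
Y = -54 (Y = -(-540)*(-1)/10 = -60*9/10 = -54)
(Y - 2930)*(f - 2373) = (-54 - 2930)*(-797033/3 - 2373) = -2984*(-804152/3) = 2399589568/3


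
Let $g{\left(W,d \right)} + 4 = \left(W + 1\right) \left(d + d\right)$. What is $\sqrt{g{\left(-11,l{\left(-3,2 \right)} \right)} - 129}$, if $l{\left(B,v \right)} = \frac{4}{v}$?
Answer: $i \sqrt{173} \approx 13.153 i$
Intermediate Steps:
$g{\left(W,d \right)} = -4 + 2 d \left(1 + W\right)$ ($g{\left(W,d \right)} = -4 + \left(W + 1\right) \left(d + d\right) = -4 + \left(1 + W\right) 2 d = -4 + 2 d \left(1 + W\right)$)
$\sqrt{g{\left(-11,l{\left(-3,2 \right)} \right)} - 129} = \sqrt{\left(-4 + 2 \cdot \frac{4}{2} + 2 \left(-11\right) \frac{4}{2}\right) - 129} = \sqrt{\left(-4 + 2 \cdot 4 \cdot \frac{1}{2} + 2 \left(-11\right) 4 \cdot \frac{1}{2}\right) - 129} = \sqrt{\left(-4 + 2 \cdot 2 + 2 \left(-11\right) 2\right) - 129} = \sqrt{\left(-4 + 4 - 44\right) - 129} = \sqrt{-44 - 129} = \sqrt{-173} = i \sqrt{173}$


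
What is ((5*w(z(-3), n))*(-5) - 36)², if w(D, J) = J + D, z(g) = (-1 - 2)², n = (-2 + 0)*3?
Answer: 12321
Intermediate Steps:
n = -6 (n = -2*3 = -6)
z(g) = 9 (z(g) = (-3)² = 9)
w(D, J) = D + J
((5*w(z(-3), n))*(-5) - 36)² = ((5*(9 - 6))*(-5) - 36)² = ((5*3)*(-5) - 36)² = (15*(-5) - 36)² = (-75 - 36)² = (-111)² = 12321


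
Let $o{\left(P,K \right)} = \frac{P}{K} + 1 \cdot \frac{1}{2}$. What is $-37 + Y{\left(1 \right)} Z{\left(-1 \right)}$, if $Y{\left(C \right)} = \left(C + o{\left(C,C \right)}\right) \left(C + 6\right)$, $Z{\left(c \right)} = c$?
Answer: $- \frac{109}{2} \approx -54.5$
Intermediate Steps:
$o{\left(P,K \right)} = \frac{1}{2} + \frac{P}{K}$ ($o{\left(P,K \right)} = \frac{P}{K} + 1 \cdot \frac{1}{2} = \frac{P}{K} + \frac{1}{2} = \frac{1}{2} + \frac{P}{K}$)
$Y{\left(C \right)} = \left(6 + C\right) \left(\frac{3}{2} + C\right)$ ($Y{\left(C \right)} = \left(C + \frac{C + \frac{C}{2}}{C}\right) \left(C + 6\right) = \left(C + \frac{\frac{3}{2} C}{C}\right) \left(6 + C\right) = \left(C + \frac{3}{2}\right) \left(6 + C\right) = \left(\frac{3}{2} + C\right) \left(6 + C\right) = \left(6 + C\right) \left(\frac{3}{2} + C\right)$)
$-37 + Y{\left(1 \right)} Z{\left(-1 \right)} = -37 + \left(9 + 1^{2} + \frac{15}{2} \cdot 1\right) \left(-1\right) = -37 + \left(9 + 1 + \frac{15}{2}\right) \left(-1\right) = -37 + \frac{35}{2} \left(-1\right) = -37 - \frac{35}{2} = - \frac{109}{2}$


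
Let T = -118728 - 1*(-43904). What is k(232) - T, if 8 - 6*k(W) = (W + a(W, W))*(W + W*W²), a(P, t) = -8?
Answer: -1398364324/3 ≈ -4.6612e+8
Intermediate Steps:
T = -74824 (T = -118728 + 43904 = -74824)
k(W) = 4/3 - (-8 + W)*(W + W³)/6 (k(W) = 4/3 - (W - 8)*(W + W*W²)/6 = 4/3 - (-8 + W)*(W + W³)/6)
k(232) - T = (4/3 - ⅙*232² - ⅙*232⁴ + (4/3)*232 + (4/3)*232³) - 1*(-74824) = (4/3 - ⅙*53824 - ⅙*2897022976 + 928/3 + (4/3)*12487168) + 74824 = (4/3 - 26912/3 - 1448511488/3 + 928/3 + 49948672/3) + 74824 = -1398588796/3 + 74824 = -1398364324/3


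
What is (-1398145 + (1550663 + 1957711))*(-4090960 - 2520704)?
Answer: -13952125111056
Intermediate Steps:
(-1398145 + (1550663 + 1957711))*(-4090960 - 2520704) = (-1398145 + 3508374)*(-6611664) = 2110229*(-6611664) = -13952125111056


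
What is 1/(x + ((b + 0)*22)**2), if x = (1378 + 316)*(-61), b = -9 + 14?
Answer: -1/91234 ≈ -1.0961e-5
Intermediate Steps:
b = 5
x = -103334 (x = 1694*(-61) = -103334)
1/(x + ((b + 0)*22)**2) = 1/(-103334 + ((5 + 0)*22)**2) = 1/(-103334 + (5*22)**2) = 1/(-103334 + 110**2) = 1/(-103334 + 12100) = 1/(-91234) = -1/91234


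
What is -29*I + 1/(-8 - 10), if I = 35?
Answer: -18271/18 ≈ -1015.1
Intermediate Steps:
-29*I + 1/(-8 - 10) = -29*35 + 1/(-8 - 10) = -1015 + 1/(-18) = -1015 - 1/18 = -18271/18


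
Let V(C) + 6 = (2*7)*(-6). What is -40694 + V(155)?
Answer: -40784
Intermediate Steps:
V(C) = -90 (V(C) = -6 + (2*7)*(-6) = -6 + 14*(-6) = -6 - 84 = -90)
-40694 + V(155) = -40694 - 90 = -40784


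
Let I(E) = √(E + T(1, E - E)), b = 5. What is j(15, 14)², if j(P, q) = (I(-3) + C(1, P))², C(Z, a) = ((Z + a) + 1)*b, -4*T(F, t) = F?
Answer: (170 + I*√13)⁴/16 ≈ 5.206e+7 + 4.4265e+6*I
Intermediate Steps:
T(F, t) = -F/4
I(E) = √(-¼ + E) (I(E) = √(E - ¼*1) = √(E - ¼) = √(-¼ + E))
C(Z, a) = 5 + 5*Z + 5*a (C(Z, a) = ((Z + a) + 1)*5 = (1 + Z + a)*5 = 5 + 5*Z + 5*a)
j(P, q) = (10 + 5*P + I*√13/2)² (j(P, q) = (√(-1 + 4*(-3))/2 + (5 + 5*1 + 5*P))² = (√(-1 - 12)/2 + (5 + 5 + 5*P))² = (√(-13)/2 + (10 + 5*P))² = ((I*√13)/2 + (10 + 5*P))² = (I*√13/2 + (10 + 5*P))² = (10 + 5*P + I*√13/2)²)
j(15, 14)² = ((20 + 10*15 + I*√13)²/4)² = ((20 + 150 + I*√13)²/4)² = ((170 + I*√13)²/4)² = (170 + I*√13)⁴/16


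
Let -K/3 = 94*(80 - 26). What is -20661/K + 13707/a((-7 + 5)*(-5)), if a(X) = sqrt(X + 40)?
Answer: 6887/5076 + 13707*sqrt(2)/10 ≈ 1939.8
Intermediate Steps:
K = -15228 (K = -282*(80 - 26) = -282*54 = -3*5076 = -15228)
a(X) = sqrt(40 + X)
-20661/K + 13707/a((-7 + 5)*(-5)) = -20661/(-15228) + 13707/(sqrt(40 + (-7 + 5)*(-5))) = -20661*(-1/15228) + 13707/(sqrt(40 - 2*(-5))) = 6887/5076 + 13707/(sqrt(40 + 10)) = 6887/5076 + 13707/(sqrt(50)) = 6887/5076 + 13707/((5*sqrt(2))) = 6887/5076 + 13707*(sqrt(2)/10) = 6887/5076 + 13707*sqrt(2)/10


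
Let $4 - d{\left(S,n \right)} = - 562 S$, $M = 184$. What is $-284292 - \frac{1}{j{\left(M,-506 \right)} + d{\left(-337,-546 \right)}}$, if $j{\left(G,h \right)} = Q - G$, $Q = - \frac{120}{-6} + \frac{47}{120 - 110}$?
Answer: $- \frac{538873495946}{1895493} \approx -2.8429 \cdot 10^{5}$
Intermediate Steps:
$Q = \frac{247}{10}$ ($Q = \left(-120\right) \left(- \frac{1}{6}\right) + \frac{47}{120 - 110} = 20 + \frac{47}{10} = \frac{247}{10} \approx 24.7$)
$d{\left(S,n \right)} = 4 + 562 S$ ($d{\left(S,n \right)} = 4 - - 562 S = 4 + 562 S$)
$j{\left(G,h \right)} = \frac{247}{10} - G$
$-284292 - \frac{1}{j{\left(M,-506 \right)} + d{\left(-337,-546 \right)}} = -284292 - \frac{1}{\left(\frac{247}{10} - 184\right) + \left(4 + 562 \left(-337\right)\right)} = -284292 - \frac{1}{\left(\frac{247}{10} - 184\right) + \left(4 - 189394\right)} = -284292 - \frac{1}{- \frac{1593}{10} - 189390} = -284292 - \frac{1}{- \frac{1895493}{10}} = -284292 - - \frac{10}{1895493} = -284292 + \frac{10}{1895493} = - \frac{538873495946}{1895493}$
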